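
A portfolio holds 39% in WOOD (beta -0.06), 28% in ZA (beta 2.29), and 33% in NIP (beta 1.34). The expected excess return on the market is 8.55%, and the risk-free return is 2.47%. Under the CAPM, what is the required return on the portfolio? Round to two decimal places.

β_P = Σ w_i β_i = 0.39×-0.06 + 0.28×2.29 + 0.33×1.34 = 1.0600
E(R_P) = R_f + β_P × MRP = 2.47% + 1.0600 × 8.55% = 11.53%

11.53%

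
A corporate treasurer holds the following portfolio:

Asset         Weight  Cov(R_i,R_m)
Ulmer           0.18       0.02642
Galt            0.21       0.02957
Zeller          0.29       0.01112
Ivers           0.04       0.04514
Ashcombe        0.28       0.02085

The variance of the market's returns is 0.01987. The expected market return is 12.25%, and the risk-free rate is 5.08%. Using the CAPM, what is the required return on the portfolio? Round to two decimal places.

12.96%

β_Ulmer = 0.02642 / 0.01987 = 1.3296
β_Galt = 0.02957 / 0.01987 = 1.4882
β_Zeller = 0.01112 / 0.01987 = 0.5596
β_Ivers = 0.04514 / 0.01987 = 2.2718
β_Ashcombe = 0.02085 / 0.01987 = 1.0493
β_P = Σ w_i β_i = 0.18×1.3296 + 0.21×1.4882 + 0.29×0.5596 + 0.04×2.2718 + 0.28×1.0493 = 1.0988
MRP = 12.25% − 5.08% = 7.17%
E(R_P) = R_f + β_P × MRP = 5.08% + 1.0988 × 7.17% = 12.96%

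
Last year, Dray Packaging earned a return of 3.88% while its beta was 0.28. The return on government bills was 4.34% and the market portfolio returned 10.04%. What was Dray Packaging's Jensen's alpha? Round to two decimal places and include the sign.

-2.06%

Market excess return = 10.04% − 4.34% = 5.70%
CAPM benchmark = R_f + β(R_m − R_f) = 4.34% + 0.28 × 5.70% = 5.9360%
α = actual − benchmark = 3.88% − 5.9360% = -2.06%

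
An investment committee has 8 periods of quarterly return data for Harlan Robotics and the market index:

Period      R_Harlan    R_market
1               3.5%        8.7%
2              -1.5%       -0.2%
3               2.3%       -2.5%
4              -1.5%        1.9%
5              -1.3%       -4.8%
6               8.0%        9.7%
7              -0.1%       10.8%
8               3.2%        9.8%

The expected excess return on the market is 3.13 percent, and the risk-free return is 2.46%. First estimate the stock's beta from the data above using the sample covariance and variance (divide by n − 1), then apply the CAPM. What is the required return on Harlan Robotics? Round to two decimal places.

3.41%

Mean R_i = (3.5 − 1.5 + 2.3 − 1.5 − 1.3 + 8.0 − 0.1 + 3.2) / 8 = 1.5750%
Mean R_m = (8.7 − 0.2 − 2.5 + 1.9 − 4.8 + 9.7 + 10.8 + 9.8) / 8 = 4.1750%
Σ(R_i − R̄_i)(R_m − R̄_m) = 83.6650  ⇒  Cov = 83.6650 / 7 = 11.9521
Σ(R_m − R̄_m)² = 275.9550  ⇒  Var(R_m) = 275.9550 / 7 = 39.4221
β = Cov / Var(R_m) = 11.9521 / 39.4221 = 0.3032
E(R) = R_f + β × MRP = 2.46% + 0.3032 × 3.13% = 3.41%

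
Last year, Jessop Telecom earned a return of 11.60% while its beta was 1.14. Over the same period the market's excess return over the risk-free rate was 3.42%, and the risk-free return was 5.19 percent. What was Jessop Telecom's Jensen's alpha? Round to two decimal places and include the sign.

+2.51%

CAPM benchmark = R_f + β(R_m − R_f) = 5.19% + 1.14 × 3.42% = 9.0888%
α = actual − benchmark = 11.60% − 9.0888% = +2.51%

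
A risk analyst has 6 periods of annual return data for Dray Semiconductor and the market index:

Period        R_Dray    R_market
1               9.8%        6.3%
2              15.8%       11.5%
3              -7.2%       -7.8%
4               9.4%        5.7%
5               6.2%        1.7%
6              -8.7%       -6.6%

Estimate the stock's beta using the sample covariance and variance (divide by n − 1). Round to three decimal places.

Mean R_i = (9.8 + 15.8 − 7.2 + 9.4 + 6.2 − 8.7) / 6 = 4.2167%
Mean R_m = (6.3 + 11.5 − 7.8 + 5.7 + 1.7 − 6.6) / 6 = 1.8000%
Σ(R_i − R̄_i)(R_m − R̄_m) = 375.6000  ⇒  Cov = 375.6000 / 5 = 75.1200
Σ(R_m − R̄_m)² = 292.2800  ⇒  Var(R_m) = 292.2800 / 5 = 58.4560
β = Cov / Var(R_m) = 75.1200 / 58.4560 = 1.2851

1.285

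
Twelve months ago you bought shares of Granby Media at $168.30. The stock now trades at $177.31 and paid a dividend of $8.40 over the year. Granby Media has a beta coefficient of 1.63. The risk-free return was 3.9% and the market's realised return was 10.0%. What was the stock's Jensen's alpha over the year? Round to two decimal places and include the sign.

-3.50%

Realised HPR = (P1 + D1 − P0) / P0 = (177.31 + 8.40 − 168.30) / 168.30 = 17.41 / 168.30 = 10.3446%
MRP = 10.0% − 3.9% = 6.10%
CAPM required = R_f + β·MRP = 3.9% + 1.63 × 6.1% = 13.8430%
α = realised − required = 10.3446% − 13.8430% = -3.50%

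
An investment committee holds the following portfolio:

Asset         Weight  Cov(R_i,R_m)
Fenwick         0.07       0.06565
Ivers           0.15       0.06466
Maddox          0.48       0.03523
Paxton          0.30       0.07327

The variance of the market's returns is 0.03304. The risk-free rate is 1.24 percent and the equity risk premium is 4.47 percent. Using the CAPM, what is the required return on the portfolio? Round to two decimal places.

β_Fenwick = 0.06565 / 0.03304 = 1.9870
β_Ivers = 0.06466 / 0.03304 = 1.9570
β_Maddox = 0.03523 / 0.03304 = 1.0663
β_Paxton = 0.07327 / 0.03304 = 2.2176
β_P = Σ w_i β_i = 0.07×1.9870 + 0.15×1.9570 + 0.48×1.0663 + 0.30×2.2176 = 1.6097
E(R_P) = R_f + β_P × MRP = 1.24% + 1.6097 × 4.47% = 8.44%

8.44%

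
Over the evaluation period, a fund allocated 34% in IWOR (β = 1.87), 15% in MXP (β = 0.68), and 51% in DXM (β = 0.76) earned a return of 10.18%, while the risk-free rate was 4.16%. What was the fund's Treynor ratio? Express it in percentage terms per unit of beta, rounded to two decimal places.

5.35%

β_P = 0.34×1.87 + 0.15×0.68 + 0.51×0.76 = 1.1254
Treynor = (R_P − R_f) / β_P = (10.18% − 4.16%) / 1.1254 = 6.02% / 1.1254 = 5.35%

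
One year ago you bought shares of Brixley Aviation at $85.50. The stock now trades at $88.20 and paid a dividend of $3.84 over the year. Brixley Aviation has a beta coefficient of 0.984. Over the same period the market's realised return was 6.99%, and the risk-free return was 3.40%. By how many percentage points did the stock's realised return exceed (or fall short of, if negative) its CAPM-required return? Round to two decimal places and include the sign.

+0.72%

Realised HPR = (P1 + D1 − P0) / P0 = (88.20 + 3.84 − 85.50) / 85.50 = 6.54 / 85.50 = 7.6491%
MRP = 6.99% − 3.40% = 3.59%
CAPM required = R_f + β·MRP = 3.40% + 0.984 × 3.59% = 6.93256%
α = realised − required = 7.6491% − 6.93256% = +0.72%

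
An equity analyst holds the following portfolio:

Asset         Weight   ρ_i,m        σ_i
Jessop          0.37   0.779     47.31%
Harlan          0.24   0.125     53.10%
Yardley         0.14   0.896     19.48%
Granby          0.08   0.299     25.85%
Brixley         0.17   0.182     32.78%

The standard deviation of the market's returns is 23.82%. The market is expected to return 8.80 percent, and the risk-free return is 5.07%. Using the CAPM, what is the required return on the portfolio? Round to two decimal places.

8.09%

β_Jessop = 0.779 × 47.31% / 23.82% = 1.5472
β_Harlan = 0.125 × 53.10% / 23.82% = 0.2787
β_Yardley = 0.896 × 19.48% / 23.82% = 0.7327
β_Granby = 0.299 × 25.85% / 23.82% = 0.3245
β_Brixley = 0.182 × 32.78% / 23.82% = 0.2505
β_P = Σ w_i β_i = 0.37×1.5472 + 0.24×0.2787 + 0.14×0.7327 + 0.08×0.3245 + 0.17×0.2505 = 0.8105
MRP = 8.80% − 5.07% = 3.73%
E(R_P) = R_f + β_P × MRP = 5.07% + 0.8105 × 3.73% = 8.09%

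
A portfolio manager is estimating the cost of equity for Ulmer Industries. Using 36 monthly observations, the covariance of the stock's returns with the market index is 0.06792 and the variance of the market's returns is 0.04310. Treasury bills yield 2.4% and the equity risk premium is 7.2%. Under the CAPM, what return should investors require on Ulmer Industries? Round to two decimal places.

β = Cov(R_i, R_m) / Var(R_m) = 0.06792 / 0.04310 = 1.5759
E(R) = R_f + β × MRP = 2.4% + 1.5759 × 7.2% = 13.75%

13.75%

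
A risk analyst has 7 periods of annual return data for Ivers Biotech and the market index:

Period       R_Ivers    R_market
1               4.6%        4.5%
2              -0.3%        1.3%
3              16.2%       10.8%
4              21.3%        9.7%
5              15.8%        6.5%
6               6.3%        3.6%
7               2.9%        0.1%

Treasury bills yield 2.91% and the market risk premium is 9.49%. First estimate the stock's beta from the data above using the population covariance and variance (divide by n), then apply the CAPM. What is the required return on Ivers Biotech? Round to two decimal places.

Mean R_i = (4.6 − 0.3 + 16.2 + 21.3 + 15.8 + 6.3 + 2.9) / 7 = 9.5429%
Mean R_m = (4.5 + 1.3 + 10.8 + 9.7 + 6.5 + 3.6 + 0.1) / 7 = 5.2143%
Σ(R_i − R̄_i)(R_m − R̄_m) = 179.2357  ⇒  Cov = 179.2357 / 7 = 25.6051
Σ(R_m − R̄_m)² = 97.5686  ⇒  Var(R_m) = 97.5686 / 7 = 13.9384
β = Cov / Var(R_m) = 25.6051 / 13.9384 = 1.8370
E(R) = R_f + β × MRP = 2.91% + 1.8370 × 9.49% = 20.34%

20.34%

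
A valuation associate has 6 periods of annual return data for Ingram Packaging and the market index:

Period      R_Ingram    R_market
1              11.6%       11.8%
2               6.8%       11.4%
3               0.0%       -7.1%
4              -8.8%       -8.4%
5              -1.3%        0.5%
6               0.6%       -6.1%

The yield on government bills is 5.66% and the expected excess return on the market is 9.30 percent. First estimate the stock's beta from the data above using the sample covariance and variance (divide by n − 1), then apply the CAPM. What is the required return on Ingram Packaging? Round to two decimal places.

Mean R_i = (11.6 + 6.8 + 0.0 − 8.8 − 1.3 + 0.6) / 6 = 1.4833%
Mean R_m = (11.8 + 11.4 − 7.1 − 8.4 + 0.5 − 6.1) / 6 = 0.3500%
Σ(R_i − R̄_i)(R_m − R̄_m) = 280.8950  ⇒  Cov = 280.8950 / 5 = 56.1790
Σ(R_m − R̄_m)² = 426.8950  ⇒  Var(R_m) = 426.8950 / 5 = 85.3790
β = Cov / Var(R_m) = 56.1790 / 85.3790 = 0.6580
E(R) = R_f + β × MRP = 5.66% + 0.6580 × 9.30% = 11.78%

11.78%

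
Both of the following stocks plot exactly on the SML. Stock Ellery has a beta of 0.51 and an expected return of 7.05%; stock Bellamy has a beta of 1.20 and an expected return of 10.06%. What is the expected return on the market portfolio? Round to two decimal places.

Both satisfy E(R) = R_f + β·MRP, so the slope of the SML is
MRP = (10.06% − 7.05%) / (1.20 − 0.51) = 3.01% / 0.69 = 4.3623%
R_f = E(R_Ellery) − β_Ellery·MRP = 7.05% − 0.51 × 4.3623% = 4.8252%
E(R_m) = R_f + MRP = 4.8252% + 4.3623% = 9.19%

9.19%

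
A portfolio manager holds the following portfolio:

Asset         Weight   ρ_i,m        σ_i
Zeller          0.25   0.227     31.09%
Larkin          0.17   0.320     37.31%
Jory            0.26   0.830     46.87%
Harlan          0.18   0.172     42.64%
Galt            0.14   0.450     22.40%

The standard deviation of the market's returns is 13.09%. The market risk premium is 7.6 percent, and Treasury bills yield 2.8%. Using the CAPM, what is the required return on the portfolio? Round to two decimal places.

β_Zeller = 0.227 × 31.09% / 13.09% = 0.5391
β_Larkin = 0.320 × 37.31% / 13.09% = 0.9121
β_Jory = 0.830 × 46.87% / 13.09% = 2.9719
β_Harlan = 0.172 × 42.64% / 13.09% = 0.5603
β_Galt = 0.450 × 22.40% / 13.09% = 0.7701
β_P = Σ w_i β_i = 0.25×0.5391 + 0.17×0.9121 + 0.26×2.9719 + 0.18×0.5603 + 0.14×0.7701 = 1.2712
E(R_P) = R_f + β_P × MRP = 2.8% + 1.2712 × 7.6% = 12.46%

12.46%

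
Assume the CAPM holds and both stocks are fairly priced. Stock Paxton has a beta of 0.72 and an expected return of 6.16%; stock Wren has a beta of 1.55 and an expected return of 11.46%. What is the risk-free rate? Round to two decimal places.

1.56%

Both satisfy E(R) = R_f + β·MRP, so the slope of the SML is
MRP = (11.46% − 6.16%) / (1.55 − 0.72) = 5.30% / 0.83 = 6.3855%
R_f = E(R_Paxton) − β_Paxton·MRP = 6.16% − 0.72 × 6.3855% = 1.5624%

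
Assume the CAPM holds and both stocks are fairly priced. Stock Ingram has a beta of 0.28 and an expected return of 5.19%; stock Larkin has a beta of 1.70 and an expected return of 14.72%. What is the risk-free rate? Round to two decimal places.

3.31%

Both satisfy E(R) = R_f + β·MRP, so the slope of the SML is
MRP = (14.72% − 5.19%) / (1.70 − 0.28) = 9.53% / 1.42 = 6.7113%
R_f = E(R_Ingram) − β_Ingram·MRP = 5.19% − 0.28 × 6.7113% = 3.3108%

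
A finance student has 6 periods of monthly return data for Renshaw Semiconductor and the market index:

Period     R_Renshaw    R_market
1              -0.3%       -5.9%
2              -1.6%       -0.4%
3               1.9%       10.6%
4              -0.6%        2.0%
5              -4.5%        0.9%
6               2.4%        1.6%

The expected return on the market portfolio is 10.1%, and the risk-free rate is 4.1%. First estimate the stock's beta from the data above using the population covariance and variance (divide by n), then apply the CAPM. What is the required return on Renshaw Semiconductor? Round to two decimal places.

Mean R_i = (-0.3 − 1.6 + 1.9 − 0.6 − 4.5 + 2.4) / 6 = -0.4500%
Mean R_m = (-5.9 − 0.4 + 10.6 + 2.0 + 0.9 + 1.6) / 6 = 1.4667%
Σ(R_i − R̄_i)(R_m − R̄_m) = 25.1000  ⇒  Cov = 25.1000 / 6 = 4.1833
Σ(R_m − R̄_m)² = 141.7933  ⇒  Var(R_m) = 141.7933 / 6 = 23.6322
β = Cov / Var(R_m) = 4.1833 / 23.6322 = 0.1770
MRP = 10.1% − 4.1% = 6.00%
E(R) = R_f + β × MRP = 4.1% + 0.1770 × 6.0% = 5.16%

5.16%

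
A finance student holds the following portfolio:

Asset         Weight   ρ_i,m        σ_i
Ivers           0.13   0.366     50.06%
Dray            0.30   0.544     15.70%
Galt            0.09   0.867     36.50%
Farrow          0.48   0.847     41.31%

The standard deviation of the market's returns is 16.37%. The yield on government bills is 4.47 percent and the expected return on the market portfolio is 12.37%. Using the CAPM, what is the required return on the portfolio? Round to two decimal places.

16.34%

β_Ivers = 0.366 × 50.06% / 16.37% = 1.1192
β_Dray = 0.544 × 15.70% / 16.37% = 0.5217
β_Galt = 0.867 × 36.50% / 16.37% = 1.9331
β_Farrow = 0.847 × 41.31% / 16.37% = 2.1374
β_P = Σ w_i β_i = 0.13×1.1192 + 0.30×0.5217 + 0.09×1.9331 + 0.48×2.1374 = 1.5019
MRP = 12.37% − 4.47% = 7.90%
E(R_P) = R_f + β_P × MRP = 4.47% + 1.5019 × 7.90% = 16.34%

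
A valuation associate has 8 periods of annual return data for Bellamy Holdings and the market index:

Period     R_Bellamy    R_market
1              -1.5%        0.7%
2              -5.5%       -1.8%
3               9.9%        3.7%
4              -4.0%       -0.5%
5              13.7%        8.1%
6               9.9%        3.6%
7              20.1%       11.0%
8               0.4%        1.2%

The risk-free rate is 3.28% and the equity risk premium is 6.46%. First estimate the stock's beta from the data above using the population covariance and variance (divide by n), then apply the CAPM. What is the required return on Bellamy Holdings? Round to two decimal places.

Mean R_i = (-1.5 − 5.5 + 9.9 − 4.0 + 13.7 + 9.9 + 20.1 + 0.4) / 8 = 5.3750%
Mean R_m = (0.7 − 1.8 + 3.7 − 0.5 + 8.1 + 3.6 + 11.0 + 1.2) / 8 = 3.2500%
Σ(R_i − R̄_i)(R_m − R̄_m) = 275.9200  ⇒  Cov = 275.9200 / 8 = 34.4900
Σ(R_m − R̄_m)² = 134.1800  ⇒  Var(R_m) = 134.1800 / 8 = 16.7725
β = Cov / Var(R_m) = 34.4900 / 16.7725 = 2.0563
E(R) = R_f + β × MRP = 3.28% + 2.0563 × 6.46% = 16.56%

16.56%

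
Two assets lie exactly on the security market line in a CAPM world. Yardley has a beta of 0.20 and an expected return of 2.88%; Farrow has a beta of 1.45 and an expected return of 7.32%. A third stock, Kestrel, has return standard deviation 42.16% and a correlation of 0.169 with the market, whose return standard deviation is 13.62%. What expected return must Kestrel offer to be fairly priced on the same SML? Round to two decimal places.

MRP = (7.32% − 2.88%) / (1.45 − 0.20) = 3.5520%
R_f = 2.88% − 0.20 × 3.5520% = 2.1696%
β_Kestrel = ρ·σ_i/σ_m = 0.169 × 42.16 / 13.62 = 0.5231
E(R_Kestrel) = R_f + β × MRP = 2.1696% + 0.5231 × 3.5520% = 4.03%

4.03%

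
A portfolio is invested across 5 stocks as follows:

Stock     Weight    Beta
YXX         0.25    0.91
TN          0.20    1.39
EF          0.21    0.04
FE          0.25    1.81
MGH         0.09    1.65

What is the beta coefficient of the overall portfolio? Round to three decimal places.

β_P = Σ w_i β_i = 0.25×0.91 + 0.20×1.39 + 0.21×0.04 + 0.25×1.81 + 0.09×1.65 = 1.1149

1.115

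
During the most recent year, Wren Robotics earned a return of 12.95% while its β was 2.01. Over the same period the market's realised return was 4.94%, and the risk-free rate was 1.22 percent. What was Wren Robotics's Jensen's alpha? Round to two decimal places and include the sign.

+4.25%

Market excess return = 4.94% − 1.22% = 3.72%
CAPM benchmark = R_f + β(R_m − R_f) = 1.22% + 2.01 × 3.72% = 8.6972%
α = actual − benchmark = 12.95% − 8.6972% = +4.25%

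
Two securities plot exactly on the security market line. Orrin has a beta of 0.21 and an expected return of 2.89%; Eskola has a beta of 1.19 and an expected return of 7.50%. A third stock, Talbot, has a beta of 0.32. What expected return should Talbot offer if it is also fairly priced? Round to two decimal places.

MRP (SML slope) = (7.50% − 2.89%) / (1.19 − 0.21) = 4.61% / 0.98 = 4.7041%
R_f (intercept) = 2.89% − 0.21 × 4.7041% = 1.9021%
E(R_Talbot) = R_f + β × MRP = 1.9021% + 0.32 × 4.7041% = 3.41%

3.41%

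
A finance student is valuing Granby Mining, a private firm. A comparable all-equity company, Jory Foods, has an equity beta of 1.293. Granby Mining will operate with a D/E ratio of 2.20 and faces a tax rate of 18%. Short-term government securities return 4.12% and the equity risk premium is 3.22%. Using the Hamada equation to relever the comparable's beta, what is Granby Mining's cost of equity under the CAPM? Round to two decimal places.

β_L = β_U × [1 + (1 − t)(D/E)] = 1.293 × [1 + (1 − 0.18) × 2.20]
    = 1.293 × [1 + 0.82 × 2.20] = 1.293 × 2.8040 = 3.6256
E(R) = R_f + β_L × MRP = 4.12% + 3.6256 × 3.22% = 15.79%

15.79%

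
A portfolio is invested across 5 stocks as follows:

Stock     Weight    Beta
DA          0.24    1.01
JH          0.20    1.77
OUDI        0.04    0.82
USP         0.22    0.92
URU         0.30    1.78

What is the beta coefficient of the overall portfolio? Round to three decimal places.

1.366

β_P = Σ w_i β_i = 0.24×1.01 + 0.20×1.77 + 0.04×0.82 + 0.22×0.92 + 0.30×1.78 = 1.3656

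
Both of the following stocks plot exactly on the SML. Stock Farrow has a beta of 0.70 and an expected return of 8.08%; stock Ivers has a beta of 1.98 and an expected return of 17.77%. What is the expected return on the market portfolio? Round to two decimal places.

Both satisfy E(R) = R_f + β·MRP, so the slope of the SML is
MRP = (17.77% − 8.08%) / (1.98 − 0.70) = 9.69% / 1.28 = 7.5703%
R_f = E(R_Farrow) − β_Farrow·MRP = 8.08% − 0.70 × 7.5703% = 2.7808%
E(R_m) = R_f + MRP = 2.7808% + 7.5703% = 10.35%

10.35%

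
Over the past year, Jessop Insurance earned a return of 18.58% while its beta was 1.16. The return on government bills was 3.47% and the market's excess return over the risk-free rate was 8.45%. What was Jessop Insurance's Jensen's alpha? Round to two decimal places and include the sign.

CAPM benchmark = R_f + β(R_m − R_f) = 3.47% + 1.16 × 8.45% = 13.2720%
α = actual − benchmark = 18.58% − 13.2720% = +5.31%

+5.31%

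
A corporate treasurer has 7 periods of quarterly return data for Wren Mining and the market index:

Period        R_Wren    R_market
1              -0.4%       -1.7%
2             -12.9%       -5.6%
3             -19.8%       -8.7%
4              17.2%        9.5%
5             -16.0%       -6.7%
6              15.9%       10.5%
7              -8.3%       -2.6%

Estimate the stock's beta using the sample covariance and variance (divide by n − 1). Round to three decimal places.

Mean R_i = (-0.4 − 12.9 − 19.8 + 17.2 − 16.0 + 15.9 − 8.3) / 7 = -3.4714%
Mean R_m = (-1.7 − 5.6 − 8.7 + 9.5 − 6.7 + 10.5 − 2.6) / 7 = -0.7571%
Σ(R_i − R̄_i)(R_m − R̄_m) = 685.9114  ⇒  Cov = 685.9114 / 6 = 114.3186
Σ(R_m − R̄_m)² = 358.0771  ⇒  Var(R_m) = 358.0771 / 6 = 59.6795
β = Cov / Var(R_m) = 114.3186 / 59.6795 = 1.9155

1.916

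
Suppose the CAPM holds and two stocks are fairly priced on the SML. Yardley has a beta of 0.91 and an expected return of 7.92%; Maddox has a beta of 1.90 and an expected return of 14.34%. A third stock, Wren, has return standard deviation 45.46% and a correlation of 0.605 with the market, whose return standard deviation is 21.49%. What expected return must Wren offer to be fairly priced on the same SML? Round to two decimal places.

10.32%

MRP = (14.34% − 7.92%) / (1.90 − 0.91) = 6.4848%
R_f = 7.92% − 0.91 × 6.4848% = 2.0188%
β_Wren = ρ·σ_i/σ_m = 0.605 × 45.46 / 21.49 = 1.2798
E(R_Wren) = R_f + β × MRP = 2.0188% + 1.2798 × 6.4848% = 10.32%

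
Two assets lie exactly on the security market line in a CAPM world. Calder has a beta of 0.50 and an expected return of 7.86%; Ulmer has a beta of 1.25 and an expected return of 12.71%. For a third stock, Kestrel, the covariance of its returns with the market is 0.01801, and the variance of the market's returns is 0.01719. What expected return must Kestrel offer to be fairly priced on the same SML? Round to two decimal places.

11.40%

MRP = (12.71% − 7.86%) / (1.25 − 0.50) = 6.4667%
R_f = 7.86% − 0.50 × 6.4667% = 4.6267%
β_Kestrel = Cov / Var(R_m) = 0.01801 / 0.01719 = 1.0477
E(R_Kestrel) = R_f + β × MRP = 4.6267% + 1.0477 × 6.4667% = 11.40%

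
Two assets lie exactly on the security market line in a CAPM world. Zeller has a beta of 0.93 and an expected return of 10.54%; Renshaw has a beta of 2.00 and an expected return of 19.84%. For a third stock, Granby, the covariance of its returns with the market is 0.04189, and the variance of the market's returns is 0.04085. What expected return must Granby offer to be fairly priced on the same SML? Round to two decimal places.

11.37%

MRP = (19.84% − 10.54%) / (2.00 − 0.93) = 8.6916%
R_f = 10.54% − 0.93 × 8.6916% = 2.4568%
β_Granby = Cov / Var(R_m) = 0.04189 / 0.04085 = 1.0255
E(R_Granby) = R_f + β × MRP = 2.4568% + 1.0255 × 8.6916% = 11.37%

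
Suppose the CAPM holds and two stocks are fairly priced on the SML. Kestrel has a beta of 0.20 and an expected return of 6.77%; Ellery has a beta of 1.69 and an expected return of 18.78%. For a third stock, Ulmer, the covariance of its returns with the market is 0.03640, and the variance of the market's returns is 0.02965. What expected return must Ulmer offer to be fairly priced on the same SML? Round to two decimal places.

15.05%

MRP = (18.78% − 6.77%) / (1.69 − 0.20) = 8.0604%
R_f = 6.77% − 0.20 × 8.0604% = 5.1579%
β_Ulmer = Cov / Var(R_m) = 0.03640 / 0.02965 = 1.2277
E(R_Ulmer) = R_f + β × MRP = 5.1579% + 1.2277 × 8.0604% = 15.05%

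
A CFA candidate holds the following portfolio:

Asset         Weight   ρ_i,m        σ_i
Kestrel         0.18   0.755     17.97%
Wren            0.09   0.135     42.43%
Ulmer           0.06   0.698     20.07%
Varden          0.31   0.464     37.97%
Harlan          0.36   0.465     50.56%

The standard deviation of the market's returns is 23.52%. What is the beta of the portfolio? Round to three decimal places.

0.754

β_Kestrel = 0.755 × 17.97% / 23.52% = 0.5768
β_Wren = 0.135 × 42.43% / 23.52% = 0.2435
β_Ulmer = 0.698 × 20.07% / 23.52% = 0.5956
β_Varden = 0.464 × 37.97% / 23.52% = 0.7491
β_Harlan = 0.465 × 50.56% / 23.52% = 0.9996
β_P = Σ w_i β_i = 0.18×0.5768 + 0.09×0.2435 + 0.06×0.5956 + 0.31×0.7491 + 0.36×0.9996 = 0.7536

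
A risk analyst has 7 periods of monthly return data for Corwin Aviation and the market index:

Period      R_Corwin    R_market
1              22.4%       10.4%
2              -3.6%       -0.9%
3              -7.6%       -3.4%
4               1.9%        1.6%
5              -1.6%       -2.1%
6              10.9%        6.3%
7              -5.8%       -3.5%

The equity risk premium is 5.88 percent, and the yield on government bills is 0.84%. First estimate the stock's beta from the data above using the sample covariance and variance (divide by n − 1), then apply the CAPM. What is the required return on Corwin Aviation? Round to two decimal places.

12.56%

Mean R_i = (22.4 − 3.6 − 7.6 + 1.9 − 1.6 + 10.9 − 5.8) / 7 = 2.3714%
Mean R_m = (10.4 − 0.9 − 3.4 + 1.6 − 2.1 + 6.3 − 3.5) / 7 = 1.2000%
Σ(R_i − R̄_i)(R_m − R̄_m) = 337.4900  ⇒  Cov = 337.4900 / 6 = 56.2483
Σ(R_m − R̄_m)² = 169.3600  ⇒  Var(R_m) = 169.3600 / 6 = 28.2267
β = Cov / Var(R_m) = 56.2483 / 28.2267 = 1.9927
E(R) = R_f + β × MRP = 0.84% + 1.9927 × 5.88% = 12.56%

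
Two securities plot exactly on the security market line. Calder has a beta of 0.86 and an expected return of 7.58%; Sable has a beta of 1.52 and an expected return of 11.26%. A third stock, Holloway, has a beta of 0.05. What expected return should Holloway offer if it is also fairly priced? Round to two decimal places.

3.06%

MRP (SML slope) = (11.26% − 7.58%) / (1.52 − 0.86) = 3.68% / 0.66 = 5.5758%
R_f (intercept) = 7.58% − 0.86 × 5.5758% = 2.7848%
E(R_Holloway) = R_f + β × MRP = 2.7848% + 0.05 × 5.5758% = 3.06%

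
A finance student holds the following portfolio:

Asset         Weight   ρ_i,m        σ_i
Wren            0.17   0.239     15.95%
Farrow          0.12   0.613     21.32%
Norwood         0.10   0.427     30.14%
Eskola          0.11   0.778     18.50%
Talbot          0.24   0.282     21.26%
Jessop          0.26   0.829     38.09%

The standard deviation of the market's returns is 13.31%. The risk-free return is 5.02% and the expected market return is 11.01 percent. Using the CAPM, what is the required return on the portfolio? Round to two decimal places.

β_Wren = 0.239 × 15.95% / 13.31% = 0.2864
β_Farrow = 0.613 × 21.32% / 13.31% = 0.9819
β_Norwood = 0.427 × 30.14% / 13.31% = 0.9669
β_Eskola = 0.778 × 18.50% / 13.31% = 1.0814
β_Talbot = 0.282 × 21.26% / 13.31% = 0.4504
β_Jessop = 0.829 × 38.09% / 13.31% = 2.3724
β_P = Σ w_i β_i = 0.17×0.2864 + 0.12×0.9819 + 0.10×0.9669 + 0.11×1.0814 + 0.24×0.4504 + 0.26×2.3724 = 1.1071
MRP = 11.01% − 5.02% = 5.99%
E(R_P) = R_f + β_P × MRP = 5.02% + 1.1071 × 5.99% = 11.65%

11.65%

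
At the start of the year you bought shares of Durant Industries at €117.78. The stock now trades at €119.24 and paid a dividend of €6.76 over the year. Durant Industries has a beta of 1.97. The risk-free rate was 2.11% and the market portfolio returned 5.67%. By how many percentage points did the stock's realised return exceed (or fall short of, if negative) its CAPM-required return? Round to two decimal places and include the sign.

Realised HPR = (P1 + D1 − P0) / P0 = (119.24 + 6.76 − 117.78) / 117.78 = 8.22 / 117.78 = 6.9791%
MRP = 5.67% − 2.11% = 3.56%
CAPM required = R_f + β·MRP = 2.11% + 1.97 × 3.56% = 9.1232%
α = realised − required = 6.9791% − 9.1232% = -2.14%

-2.14%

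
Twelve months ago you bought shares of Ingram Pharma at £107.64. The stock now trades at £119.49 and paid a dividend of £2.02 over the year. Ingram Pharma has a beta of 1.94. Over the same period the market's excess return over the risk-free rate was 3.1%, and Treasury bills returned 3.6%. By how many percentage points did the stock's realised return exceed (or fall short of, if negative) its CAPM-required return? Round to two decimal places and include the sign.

+3.27%

Realised HPR = (P1 + D1 − P0) / P0 = (119.49 + 2.02 − 107.64) / 107.64 = 13.87 / 107.64 = 12.8855%
CAPM required = R_f + β·MRP = 3.6% + 1.94 × 3.1% = 9.6140%
α = realised − required = 12.8855% − 9.6140% = +3.27%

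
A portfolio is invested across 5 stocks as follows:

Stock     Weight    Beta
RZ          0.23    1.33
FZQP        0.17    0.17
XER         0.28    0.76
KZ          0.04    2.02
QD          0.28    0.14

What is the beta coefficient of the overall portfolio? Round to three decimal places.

0.668

β_P = Σ w_i β_i = 0.23×1.33 + 0.17×0.17 + 0.28×0.76 + 0.04×2.02 + 0.28×0.14 = 0.6676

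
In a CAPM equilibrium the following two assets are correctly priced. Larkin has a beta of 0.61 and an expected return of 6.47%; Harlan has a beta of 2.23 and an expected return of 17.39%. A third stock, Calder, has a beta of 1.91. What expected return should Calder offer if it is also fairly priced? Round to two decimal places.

15.23%

MRP (SML slope) = (17.39% − 6.47%) / (2.23 − 0.61) = 10.92% / 1.62 = 6.7407%
R_f (intercept) = 6.47% − 0.61 × 6.7407% = 2.3582%
E(R_Calder) = R_f + β × MRP = 2.3582% + 1.91 × 6.7407% = 15.23%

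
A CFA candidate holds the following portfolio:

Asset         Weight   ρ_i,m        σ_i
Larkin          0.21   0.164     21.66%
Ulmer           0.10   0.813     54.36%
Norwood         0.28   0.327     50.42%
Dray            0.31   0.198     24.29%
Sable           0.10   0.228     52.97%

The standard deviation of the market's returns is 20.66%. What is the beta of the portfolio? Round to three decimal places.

0.604

β_Larkin = 0.164 × 21.66% / 20.66% = 0.1719
β_Ulmer = 0.813 × 54.36% / 20.66% = 2.1391
β_Norwood = 0.327 × 50.42% / 20.66% = 0.7980
β_Dray = 0.198 × 24.29% / 20.66% = 0.2328
β_Sable = 0.228 × 52.97% / 20.66% = 0.5846
β_P = Σ w_i β_i = 0.21×0.1719 + 0.10×2.1391 + 0.28×0.7980 + 0.31×0.2328 + 0.10×0.5846 = 0.6041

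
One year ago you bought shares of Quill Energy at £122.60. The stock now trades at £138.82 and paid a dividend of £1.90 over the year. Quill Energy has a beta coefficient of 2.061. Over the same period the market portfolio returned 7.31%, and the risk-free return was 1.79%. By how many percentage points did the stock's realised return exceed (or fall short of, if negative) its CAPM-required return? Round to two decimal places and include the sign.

+1.61%

Realised HPR = (P1 + D1 − P0) / P0 = (138.82 + 1.90 − 122.60) / 122.60 = 18.12 / 122.60 = 14.7798%
MRP = 7.31% − 1.79% = 5.52%
CAPM required = R_f + β·MRP = 1.79% + 2.061 × 5.52% = 13.16672%
α = realised − required = 14.7798% − 13.16672% = +1.61%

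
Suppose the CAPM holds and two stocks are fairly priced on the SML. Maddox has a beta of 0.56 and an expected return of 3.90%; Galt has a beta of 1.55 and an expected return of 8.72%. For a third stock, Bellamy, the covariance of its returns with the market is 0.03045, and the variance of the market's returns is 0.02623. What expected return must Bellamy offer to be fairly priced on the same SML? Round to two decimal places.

6.83%

MRP = (8.72% − 3.90%) / (1.55 − 0.56) = 4.8687%
R_f = 3.90% − 0.56 × 4.8687% = 1.1735%
β_Bellamy = Cov / Var(R_m) = 0.03045 / 0.02623 = 1.1609
E(R_Bellamy) = R_f + β × MRP = 1.1735% + 1.1609 × 4.8687% = 6.83%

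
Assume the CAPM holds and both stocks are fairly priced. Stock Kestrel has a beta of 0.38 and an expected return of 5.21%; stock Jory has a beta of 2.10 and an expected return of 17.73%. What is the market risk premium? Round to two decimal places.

7.28%

Both satisfy E(R) = R_f + β·MRP, so the slope of the SML is
MRP = (17.73% − 5.21%) / (2.10 − 0.38) = 12.52% / 1.72 = 7.2791%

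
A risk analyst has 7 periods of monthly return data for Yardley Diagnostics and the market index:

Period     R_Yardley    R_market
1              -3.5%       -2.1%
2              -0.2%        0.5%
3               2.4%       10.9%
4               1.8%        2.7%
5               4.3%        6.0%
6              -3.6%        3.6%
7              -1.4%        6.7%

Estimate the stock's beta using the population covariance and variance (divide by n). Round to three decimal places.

0.386

Mean R_i = (-3.5 − 0.2 + 2.4 + 1.8 + 4.3 − 3.6 − 1.4) / 7 = -0.0286%
Mean R_m = (-2.1 + 0.5 + 10.9 + 2.7 + 6.0 + 3.6 + 6.7) / 7 = 4.0429%
Σ(R_i − R̄_i)(R_m − R̄_m) = 42.5386  ⇒  Cov = 42.5386 / 7 = 6.0769
Σ(R_m − R̄_m)² = 110.1971  ⇒  Var(R_m) = 110.1971 / 7 = 15.7424
β = Cov / Var(R_m) = 6.0769 / 15.7424 = 0.3860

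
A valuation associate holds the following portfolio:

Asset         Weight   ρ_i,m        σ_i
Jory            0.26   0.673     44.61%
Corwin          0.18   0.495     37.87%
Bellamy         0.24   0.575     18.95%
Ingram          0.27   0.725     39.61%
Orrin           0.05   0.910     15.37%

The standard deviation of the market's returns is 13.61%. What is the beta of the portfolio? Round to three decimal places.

1.635

β_Jory = 0.673 × 44.61% / 13.61% = 2.2059
β_Corwin = 0.495 × 37.87% / 13.61% = 1.3773
β_Bellamy = 0.575 × 18.95% / 13.61% = 0.8006
β_Ingram = 0.725 × 39.61% / 13.61% = 2.1100
β_Orrin = 0.910 × 15.37% / 13.61% = 1.0277
β_P = Σ w_i β_i = 0.26×2.2059 + 0.18×1.3773 + 0.24×0.8006 + 0.27×2.1100 + 0.05×1.0277 = 1.6347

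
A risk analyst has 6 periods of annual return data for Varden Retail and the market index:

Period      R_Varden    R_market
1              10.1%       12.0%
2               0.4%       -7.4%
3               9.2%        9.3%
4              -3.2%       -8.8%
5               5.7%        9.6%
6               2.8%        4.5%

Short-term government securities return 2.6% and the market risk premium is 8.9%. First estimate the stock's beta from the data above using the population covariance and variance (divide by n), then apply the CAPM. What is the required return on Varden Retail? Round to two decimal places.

7.32%

Mean R_i = (10.1 + 0.4 + 9.2 − 3.2 + 5.7 + 2.8) / 6 = 4.1667%
Mean R_m = (12.0 − 7.4 + 9.3 − 8.8 + 9.6 + 4.5) / 6 = 3.2000%
Σ(R_i − R̄_i)(R_m − R̄_m) = 219.2800  ⇒  Cov = 219.2800 / 6 = 36.5467
Σ(R_m − R̄_m)² = 413.6600  ⇒  Var(R_m) = 413.6600 / 6 = 68.9433
β = Cov / Var(R_m) = 36.5467 / 68.9433 = 0.5301
E(R) = R_f + β × MRP = 2.6% + 0.5301 × 8.9% = 7.32%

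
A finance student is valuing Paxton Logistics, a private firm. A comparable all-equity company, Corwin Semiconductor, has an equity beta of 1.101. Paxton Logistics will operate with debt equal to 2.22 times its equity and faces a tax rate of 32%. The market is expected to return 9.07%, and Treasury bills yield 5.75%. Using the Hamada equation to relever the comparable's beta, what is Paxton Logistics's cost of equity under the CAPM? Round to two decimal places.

14.92%

β_L = β_U × [1 + (1 − t)(D/E)] = 1.101 × [1 + (1 − 0.32) × 2.22]
    = 1.101 × [1 + 0.68 × 2.22] = 1.101 × 2.5096 = 2.7631
MRP = 9.07% − 5.75% = 3.32%
E(R) = R_f + β_L × MRP = 5.75% + 2.7631 × 3.32% = 14.92%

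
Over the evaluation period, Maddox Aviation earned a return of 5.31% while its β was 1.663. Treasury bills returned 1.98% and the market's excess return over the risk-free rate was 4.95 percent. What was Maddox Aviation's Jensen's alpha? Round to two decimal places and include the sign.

CAPM benchmark = R_f + β(R_m − R_f) = 1.98% + 1.663 × 4.95% = 10.21185%
α = actual − benchmark = 5.31% − 10.21185% = -4.90%

-4.90%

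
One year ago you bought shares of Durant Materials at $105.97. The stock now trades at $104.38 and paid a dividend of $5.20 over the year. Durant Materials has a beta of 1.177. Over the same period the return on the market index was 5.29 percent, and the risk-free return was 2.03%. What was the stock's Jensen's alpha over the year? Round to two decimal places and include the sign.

Realised HPR = (P1 + D1 − P0) / P0 = (104.38 + 5.20 − 105.97) / 105.97 = 3.61 / 105.97 = 3.4066%
MRP = 5.29% − 2.03% = 3.26%
CAPM required = R_f + β·MRP = 2.03% + 1.177 × 3.26% = 5.86702%
α = realised − required = 3.4066% − 5.86702% = -2.46%

-2.46%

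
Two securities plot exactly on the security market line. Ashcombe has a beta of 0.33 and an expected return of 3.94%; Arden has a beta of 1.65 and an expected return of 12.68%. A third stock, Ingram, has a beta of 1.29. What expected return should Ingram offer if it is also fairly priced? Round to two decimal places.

MRP (SML slope) = (12.68% − 3.94%) / (1.65 − 0.33) = 8.74% / 1.32 = 6.6212%
R_f (intercept) = 3.94% − 0.33 × 6.6212% = 1.7550%
E(R_Ingram) = R_f + β × MRP = 1.7550% + 1.29 × 6.6212% = 10.30%

10.30%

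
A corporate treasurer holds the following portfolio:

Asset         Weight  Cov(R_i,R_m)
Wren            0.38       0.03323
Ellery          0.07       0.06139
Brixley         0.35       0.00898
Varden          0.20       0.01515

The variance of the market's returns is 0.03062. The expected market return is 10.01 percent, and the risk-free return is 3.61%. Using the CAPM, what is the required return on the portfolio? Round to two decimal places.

β_Wren = 0.03323 / 0.03062 = 1.0852
β_Ellery = 0.06139 / 0.03062 = 2.0049
β_Brixley = 0.00898 / 0.03062 = 0.2933
β_Varden = 0.01515 / 0.03062 = 0.4948
β_P = Σ w_i β_i = 0.38×1.0852 + 0.07×2.0049 + 0.35×0.2933 + 0.20×0.4948 = 0.7543
MRP = 10.01% − 3.61% = 6.40%
E(R_P) = R_f + β_P × MRP = 3.61% + 0.7543 × 6.40% = 8.44%

8.44%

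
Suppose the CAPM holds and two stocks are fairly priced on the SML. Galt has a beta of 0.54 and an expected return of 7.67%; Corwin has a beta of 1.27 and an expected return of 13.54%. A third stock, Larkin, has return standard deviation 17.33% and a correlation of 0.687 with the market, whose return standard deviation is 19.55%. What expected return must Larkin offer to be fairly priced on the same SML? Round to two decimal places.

MRP = (13.54% − 7.67%) / (1.27 − 0.54) = 8.0411%
R_f = 7.67% − 0.54 × 8.0411% = 3.3278%
β_Larkin = ρ·σ_i/σ_m = 0.687 × 17.33 / 19.55 = 0.6090
E(R_Larkin) = R_f + β × MRP = 3.3278% + 0.6090 × 8.0411% = 8.22%

8.22%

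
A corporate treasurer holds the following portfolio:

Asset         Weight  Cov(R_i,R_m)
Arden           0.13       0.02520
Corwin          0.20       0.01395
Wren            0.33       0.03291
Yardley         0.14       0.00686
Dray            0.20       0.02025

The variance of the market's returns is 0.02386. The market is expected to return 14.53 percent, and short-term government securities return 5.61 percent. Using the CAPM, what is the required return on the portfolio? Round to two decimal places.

β_Arden = 0.02520 / 0.02386 = 1.0562
β_Corwin = 0.01395 / 0.02386 = 0.5847
β_Wren = 0.03291 / 0.02386 = 1.3793
β_Yardley = 0.00686 / 0.02386 = 0.2875
β_Dray = 0.02025 / 0.02386 = 0.8487
β_P = Σ w_i β_i = 0.13×1.0562 + 0.20×0.5847 + 0.33×1.3793 + 0.14×0.2875 + 0.20×0.8487 = 0.9194
MRP = 14.53% − 5.61% = 8.92%
E(R_P) = R_f + β_P × MRP = 5.61% + 0.9194 × 8.92% = 13.81%

13.81%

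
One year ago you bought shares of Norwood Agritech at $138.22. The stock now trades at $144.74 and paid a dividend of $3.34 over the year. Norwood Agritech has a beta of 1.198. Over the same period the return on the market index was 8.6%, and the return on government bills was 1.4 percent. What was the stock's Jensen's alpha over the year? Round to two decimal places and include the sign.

Realised HPR = (P1 + D1 − P0) / P0 = (144.74 + 3.34 − 138.22) / 138.22 = 9.86 / 138.22 = 7.1336%
MRP = 8.6% − 1.4% = 7.20%
CAPM required = R_f + β·MRP = 1.4% + 1.198 × 7.2% = 10.0256%
α = realised − required = 7.1336% − 10.0256% = -2.89%

-2.89%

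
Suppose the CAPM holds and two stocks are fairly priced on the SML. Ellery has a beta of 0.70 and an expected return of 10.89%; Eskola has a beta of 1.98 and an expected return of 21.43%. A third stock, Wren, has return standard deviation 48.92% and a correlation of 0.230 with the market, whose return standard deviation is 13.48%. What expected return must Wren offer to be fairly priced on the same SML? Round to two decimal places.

12.00%

MRP = (21.43% − 10.89%) / (1.98 − 0.70) = 8.2344%
R_f = 10.89% − 0.70 × 8.2344% = 5.1259%
β_Wren = ρ·σ_i/σ_m = 0.230 × 48.92 / 13.48 = 0.8347
E(R_Wren) = R_f + β × MRP = 5.1259% + 0.8347 × 8.2344% = 12.00%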